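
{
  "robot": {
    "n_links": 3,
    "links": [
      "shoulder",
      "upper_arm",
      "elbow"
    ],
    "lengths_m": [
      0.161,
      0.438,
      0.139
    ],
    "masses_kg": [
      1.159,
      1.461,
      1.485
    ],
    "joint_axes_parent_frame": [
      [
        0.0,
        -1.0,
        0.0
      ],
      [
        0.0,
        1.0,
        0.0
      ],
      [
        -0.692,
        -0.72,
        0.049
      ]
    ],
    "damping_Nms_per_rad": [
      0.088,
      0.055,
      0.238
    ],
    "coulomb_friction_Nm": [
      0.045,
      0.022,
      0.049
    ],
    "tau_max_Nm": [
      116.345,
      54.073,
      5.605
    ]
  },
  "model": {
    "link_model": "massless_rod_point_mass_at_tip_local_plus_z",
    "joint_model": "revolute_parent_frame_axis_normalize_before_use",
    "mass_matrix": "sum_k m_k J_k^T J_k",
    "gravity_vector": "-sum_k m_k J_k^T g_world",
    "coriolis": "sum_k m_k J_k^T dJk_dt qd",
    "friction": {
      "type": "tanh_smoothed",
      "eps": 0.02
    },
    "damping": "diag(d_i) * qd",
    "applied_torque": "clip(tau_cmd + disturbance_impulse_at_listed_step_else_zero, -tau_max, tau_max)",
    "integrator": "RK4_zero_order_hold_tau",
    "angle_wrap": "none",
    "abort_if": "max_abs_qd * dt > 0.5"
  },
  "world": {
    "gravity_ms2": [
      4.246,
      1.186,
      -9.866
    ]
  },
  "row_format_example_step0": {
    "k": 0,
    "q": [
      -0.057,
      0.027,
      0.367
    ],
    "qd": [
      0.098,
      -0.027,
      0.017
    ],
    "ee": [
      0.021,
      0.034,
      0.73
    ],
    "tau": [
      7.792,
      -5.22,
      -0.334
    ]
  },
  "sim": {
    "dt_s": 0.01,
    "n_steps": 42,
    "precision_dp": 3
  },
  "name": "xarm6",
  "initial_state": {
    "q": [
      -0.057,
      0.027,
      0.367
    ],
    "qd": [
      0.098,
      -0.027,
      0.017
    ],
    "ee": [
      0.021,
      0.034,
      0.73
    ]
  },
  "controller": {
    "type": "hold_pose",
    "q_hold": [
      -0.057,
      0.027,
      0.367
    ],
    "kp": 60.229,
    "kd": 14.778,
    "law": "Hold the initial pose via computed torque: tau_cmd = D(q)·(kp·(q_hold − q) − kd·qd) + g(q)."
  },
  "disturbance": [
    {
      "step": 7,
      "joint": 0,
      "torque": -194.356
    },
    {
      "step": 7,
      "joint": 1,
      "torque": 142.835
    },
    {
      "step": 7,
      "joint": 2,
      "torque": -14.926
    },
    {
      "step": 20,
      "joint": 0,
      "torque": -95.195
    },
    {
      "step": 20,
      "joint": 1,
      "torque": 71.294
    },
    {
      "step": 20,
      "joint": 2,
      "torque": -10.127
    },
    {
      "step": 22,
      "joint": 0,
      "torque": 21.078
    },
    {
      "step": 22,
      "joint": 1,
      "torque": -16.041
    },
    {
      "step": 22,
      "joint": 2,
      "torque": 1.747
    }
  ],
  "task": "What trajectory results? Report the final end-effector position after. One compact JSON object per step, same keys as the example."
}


{"k":1,"q":[-0.056,0.027,0.367],"qd":[0.075,-0.035,0.004],"ee":[0.02,0.034,0.73],"tau":[8.037,-5.4,-0.312]}
{"k":2,"q":[-0.055,0.026,0.367],"qd":[0.057,-0.039,0.001],"ee":[0.019,0.034,0.73],"tau":[8.26,-5.564,-0.294]}
{"k":3,"q":[-0.055,0.026,0.367],"qd":[0.041,-0.04,0.0],"ee":[0.019,0.034,0.73],"tau":[8.462,-5.712,-0.279]}
{"k":4,"q":[-0.055,0.026,0.367],"qd":[0.029,-0.04,0.0],"ee":[0.018,0.034,0.73],"tau":[8.645,-5.847,-0.265]}
{"k":5,"q":[-0.054,0.025,0.367],"qd":[0.02,-0.037,0.0],"ee":[0.018,0.034,0.73],"tau":[8.811,-5.97,-0.252]}
{"k":6,"q":[-0.054,0.025,0.367],"qd":[0.015,-0.032,0.001],"ee":[0.017,0.034,0.73],"tau":[8.96,-6.08,-0.24]}
{"k":7,"q":[-0.054,0.025,0.367],"qd":[0.011,-0.025,0.001],"ee":[0.017,0.034,0.73],"tau":[-116.345,54.073,-5.605]}
{"k":8,"q":[-0.127,-0.069,0.358],"qd":[-14.355,-18.303,-2.136],"ee":[0.018,0.033,0.729],"tau":[28.227,-15.13,0.531]}
{"k":9,"q":[-0.253,-0.229,0.336],"qd":[-11.02,-13.945,-2.111],"ee":[0.021,0.031,0.726],"tau":[26.33,-13.555,0.331]}
{"k":10,"q":[-0.35,-0.35,0.317],"qd":[-8.338,-10.413,-1.672],"ee":[0.023,0.03,0.721],"tau":[24.529,-12.119,0.169]}
{"k":11,"q":[-0.422,-0.441,0.302],"qd":[-6.312,-7.764,-1.194],"ee":[0.026,0.028,0.717],"tau":[22.865,-10.902,0.045]}
{"k":12,"q":[-0.477,-0.508,0.293],"qd":[-4.768,-5.771,-0.792],"ee":[0.028,0.028,0.713],"tau":[21.364,-9.902,-0.048]}
{"k":13,"q":[-0.519,-0.558,0.286],"qd":[-3.562,-4.238,-0.481],"ee":[0.029,0.027,0.71],"tau":[20.031,-9.092,-0.115]}
{"k":14,"q":[-0.55,-0.594,0.283],"qd":[-2.6,-3.033,-0.25],"ee":[0.031,0.027,0.707],"tau":[18.862,-8.443,-0.162]}
{"k":15,"q":[-0.572,-0.619,0.281],"qd":[-1.819,-2.067,-0.084],"ee":[0.032,0.026,0.705],"tau":[17.843,-7.927,-0.193]}
{"k":16,"q":[-0.587,-0.636,0.281],"qd":[-1.178,-1.286,0.022],"ee":[0.033,0.026,0.704],"tau":[16.962,-7.522,-0.208]}
{"k":17,"q":[-0.596,-0.645,0.281],"qd":[-0.651,-0.654,0.058],"ee":[0.034,0.027,0.703],"tau":[16.2,-7.205,-0.202]}
{"k":18,"q":[-0.6,-0.649,0.282],"qd":[-0.212,-0.131,0.077],"ee":[0.035,0.027,0.702],"tau":[15.544,-6.959,-0.191]}
{"k":19,"q":[-0.6,-0.649,0.283],"qd":[0.143,0.287,0.08],"ee":[0.035,0.027,0.702],"tau":[14.98,-6.764,-0.176]}
{"k":20,"q":[-0.597,-0.644,0.284],"qd":[0.425,0.616,0.072],"ee":[0.036,0.027,0.703],"tau":[-80.693,54.073,-5.605]}
{"k":21,"q":[-0.608,-0.653,0.281],"qd":[-2.588,-2.417,-0.493],"ee":[0.038,0.027,0.702],"tau":[28.41,-15.591,0.654]}
{"k":22,"q":[-0.63,-0.673,0.277],"qd":[-1.778,-1.51,-0.267],"ee":[0.043,0.026,0.7],"tau":[47.501,-30.441,2.296]}
{"k":23,"q":[-0.644,-0.684,0.276],"qd":[-0.911,-0.735,-0.039],"ee":[0.046,0.026,0.699],"tau":[21.475,-10.939,0.198]}
{"k":24,"q":[-0.65,-0.688,0.276],"qd":[-0.396,-0.162,0.033],"ee":[0.048,0.026,0.698],"tau":[20.25,-10.293,0.161]}
{"k":25,"q":[-0.652,-0.688,0.276],"qd":[0.022,0.292,0.052],"ee":[0.05,0.026,0.698],"tau":[19.178,-9.739,0.139]}
{"k":26,"q":[-0.65,-0.683,0.277],"qd":[0.357,0.65,0.055],"ee":[0.051,0.026,0.699],"tau":[18.246,-9.264,0.123]}
{"k":27,"q":[-0.645,-0.675,0.278],"qd":[0.635,0.944,0.053],"ee":[0.052,0.026,0.699],"tau":[17.426,-8.857,0.111]}
{"k":28,"q":[-0.638,-0.664,0.278],"qd":[0.865,1.185,0.049],"ee":[0.053,0.026,0.7],"tau":[16.7,-8.505,0.103]}
{"k":29,"q":[-0.628,-0.652,0.279],"qd":[1.053,1.38,0.043],"ee":[0.053,0.026,0.701],"tau":[16.057,-8.201,0.096]}
{"k":30,"q":[-0.617,-0.637,0.279],"qd":[1.206,1.536,0.036],"ee":[0.054,0.026,0.702],"tau":[15.485,-7.936,0.091]}
{"k":31,"q":[-0.604,-0.621,0.279],"qd":[1.327,1.658,0.03],"ee":[0.054,0.026,0.704],"tau":[14.974,-7.704,0.086]}
{"k":32,"q":[-0.59,-0.604,0.28],"qd":[1.421,1.75,0.025],"ee":[0.054,0.026,0.705],"tau":[14.516,-7.499,0.082]}
{"k":33,"q":[-0.576,-0.586,0.28],"qd":[1.491,1.817,0.021],"ee":[0.054,0.026,0.706],"tau":[14.103,-7.317,0.077]}
{"k":34,"q":[-0.561,-0.568,0.28],"qd":[1.541,1.862,0.018],"ee":[0.054,0.026,0.708],"tau":[13.73,-7.156,0.072]}
{"k":35,"q":[-0.545,-0.549,0.28],"qd":[1.572,1.887,0.017],"ee":[0.053,0.026,0.709],"tau":[13.392,-7.012,0.067]}
{"k":36,"q":[-0.529,-0.53,0.28],"qd":[1.589,1.895,0.016],"ee":[0.053,0.026,0.711],"tau":[13.084,-6.882,0.061]}
{"k":37,"q":[-0.513,-0.511,0.28],"qd":[1.591,1.889,0.015],"ee":[0.052,0.026,0.712],"tau":[12.803,-6.766,0.056]}
{"k":38,"q":[-0.498,-0.493,0.281],"qd":[1.583,1.87,0.015],"ee":[0.052,0.026,0.713],"tau":[12.546,-6.662,0.05]}
{"k":39,"q":[-0.482,-0.474,0.281],"qd":[1.565,1.84,0.015],"ee":[0.051,0.026,0.714],"tau":[12.311,-6.568,0.044]}
{"k":40,"q":[-0.466,-0.456,0.281],"qd":[1.538,1.802,0.015],"ee":[0.05,0.026,0.716],"tau":[12.096,-6.484,0.038]}
{"k":41,"q":[-0.451,-0.438,0.281],"qd":[1.505,1.756,0.015],"ee":[0.05,0.026,0.717],"tau":[11.899,-6.408,0.033]}
{"k":42,"q":[-0.436,-0.421,0.281],"qd":[1.467,1.705,0.015],"ee":[0.049,0.026,0.718]}
{"summary": "final ee position (m): 0.049 0.026 0.718"}


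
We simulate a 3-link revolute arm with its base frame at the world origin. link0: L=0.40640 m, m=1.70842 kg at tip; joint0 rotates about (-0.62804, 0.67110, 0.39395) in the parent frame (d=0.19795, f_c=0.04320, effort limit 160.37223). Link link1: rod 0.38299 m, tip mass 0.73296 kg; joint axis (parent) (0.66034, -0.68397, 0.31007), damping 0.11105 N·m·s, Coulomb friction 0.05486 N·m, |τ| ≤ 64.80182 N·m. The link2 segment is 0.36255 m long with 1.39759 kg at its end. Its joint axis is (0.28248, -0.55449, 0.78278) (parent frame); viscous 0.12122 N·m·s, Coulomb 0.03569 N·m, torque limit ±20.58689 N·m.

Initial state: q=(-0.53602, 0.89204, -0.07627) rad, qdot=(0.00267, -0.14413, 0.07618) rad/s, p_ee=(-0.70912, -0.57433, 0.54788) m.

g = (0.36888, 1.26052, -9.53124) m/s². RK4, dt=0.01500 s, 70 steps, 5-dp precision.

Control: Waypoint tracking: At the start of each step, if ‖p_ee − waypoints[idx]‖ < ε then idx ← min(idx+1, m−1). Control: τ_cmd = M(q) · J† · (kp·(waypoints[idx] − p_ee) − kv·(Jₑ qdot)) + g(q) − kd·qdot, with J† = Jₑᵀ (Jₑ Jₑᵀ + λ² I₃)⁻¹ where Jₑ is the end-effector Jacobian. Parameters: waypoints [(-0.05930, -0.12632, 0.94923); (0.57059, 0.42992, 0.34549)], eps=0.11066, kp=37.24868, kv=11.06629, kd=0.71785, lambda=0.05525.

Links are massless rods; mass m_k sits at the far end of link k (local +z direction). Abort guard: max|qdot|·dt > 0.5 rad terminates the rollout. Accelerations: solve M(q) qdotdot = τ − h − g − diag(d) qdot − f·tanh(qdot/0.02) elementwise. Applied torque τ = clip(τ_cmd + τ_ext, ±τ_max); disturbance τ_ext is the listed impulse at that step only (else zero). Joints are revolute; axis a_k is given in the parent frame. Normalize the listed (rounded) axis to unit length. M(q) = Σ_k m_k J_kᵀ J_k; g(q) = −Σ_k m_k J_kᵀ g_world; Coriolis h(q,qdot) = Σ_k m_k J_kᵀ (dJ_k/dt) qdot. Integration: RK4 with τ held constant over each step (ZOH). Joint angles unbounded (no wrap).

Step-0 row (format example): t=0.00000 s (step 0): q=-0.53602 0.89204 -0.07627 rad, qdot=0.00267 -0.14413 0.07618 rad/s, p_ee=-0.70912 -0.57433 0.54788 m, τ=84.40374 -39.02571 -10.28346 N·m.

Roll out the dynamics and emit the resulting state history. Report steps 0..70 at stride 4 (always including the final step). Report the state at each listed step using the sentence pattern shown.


t=0.06000 s (step 4): q=-0.46833 0.88788 0.02297 rad, qdot=1.89571 0.11598 1.74772 rad/s, p_ee=-0.67465 -0.56937 0.58515 m, τ=44.03541 -23.53310 -6.55409 N·m.
t=0.12000 s (step 8): q=-0.33637 0.89524 0.11272 rad, qdot=2.37052 0.07482 1.24766 rad/s, p_ee=-0.59612 -0.55570 0.66410 m, τ=19.89737 -13.63704 -3.49755 N·m.
t=0.18000 s (step 12): q=-0.19538 0.89412 0.17374 rad, qdot=2.27941 -0.11224 0.81529 rad/s, p_ee=-0.50253 -0.52680 0.75212 m, τ=6.56632 -7.72753 -1.82513 N·m.
t=0.24000 s (step 16): q=-0.06714 0.88235 0.21381 rad, qdot=1.98020 -0.26991 0.54790 rad/s, p_ee=-0.40968 -0.48509 0.83126 m, τ=-0.70462 -4.30533 -0.95828 N·m.
t=0.30000 s (step 20): q=0.04122 0.86340 0.24124 rad, qdot=1.63278 -0.35106 0.38805 rad/s, p_ee=-0.32585 -0.43701 0.89476 m, τ=-4.53777 -2.44074 -0.53739 N·m.
t=0.36000 s (step 24): q=0.12919 0.84164 0.26148 rad, qdot=1.30683 -0.36660 0.30190 rad/s, p_ee=-0.25455 -0.38879 0.94223 m, τ=-6.35962 -1.56467 -0.37978 N·m.
t=0.42000 s (step 28): q=0.19895 0.82030 0.27806 rad, qdot=1.02712 -0.34138 0.26077 rad/s, p_ee=-0.19630 -0.34465 0.97609 m, τ=-7.01778 -1.28889 -0.37267 N·m.
t=0.48000 s (step 32): q=0.25345 0.80111 0.29302 rad, qdot=0.79775 -0.29738 0.24427 rad/s, p_ee=-0.15006 -0.30675 0.99951 m, τ=-7.03974 -1.34774 -0.44383 N·m.
t=0.54000 s (step 36): q=0.29559 0.78473 0.30741 rad, qdot=0.61427 -0.24938 0.23950 rad/s, p_ee=-0.11409 -0.27562 1.01539 m, τ=-6.75134 -1.56762 -0.54822 N·m.
t=0.60000 s (step 40): q=0.32794 0.77113 0.32168 rad, qdot=0.46953 -0.20556 0.23915 rad/s, p_ee=-0.08653 -0.25089 1.02603 m, τ=-6.34414 -1.84337 -0.65969 N·m.
t=0.66000 s (step 44): q=0.35257 0.75994 0.33598 rad, qdot=0.35622 -0.16934 0.23953 rad/s, p_ee=-0.06566 -0.23169 1.03308 m, τ=-5.92215 -2.11725 -0.76463 N·m.
t=0.72000 s (step 48): q=0.37119 0.75067 0.35030 rad, qdot=0.26794 -0.14135 0.23906 rad/s, p_ee=-0.05000 -0.21707 1.03773 m, τ=-5.53540 -2.36180 -0.85715 N·m.
t=0.78000 s (step 52): q=0.38512 0.74286 0.36455 rad, qdot=0.19936 -0.12079 0.23728 rad/s, p_ee=-0.03837 -0.20609 1.04076 m, τ=-5.20297 -2.56718 -0.93575 N·m.
t=0.84000 s (step 56): q=0.39542 0.73608 0.37865 rad, qdot=0.14619 -0.10632 0.23427 rad/s, p_ee=-0.02982 -0.19794 1.04271 m, τ=-4.92767 -2.73295 -1.00111 N·m.
t=0.90000 s (step 60): q=0.40291 0.73003 0.39256 rad, qdot=0.10506 -0.09652 0.23028 rad/s, p_ee=-0.02361 -0.19195 1.04394 m, τ=-4.70468 -2.86298 -1.05489 N·m.
t=0.96000 s (step 64): q=0.40822 0.72445 0.40620 rad, qdot=0.07329 -0.09014 0.22564 rad/s, p_ee=-0.01916 -0.18760 1.04469 m, τ=-4.52636 -2.96270 -1.09897 N·m.
t=1.02000 s (step 68): q=0.41186 0.71918 0.41955 rad, qdot=0.04881 -0.08616 0.22058 rad/s, p_ee=-0.01605 -0.18446 1.04512 m, τ=-4.38482 -3.03762 -1.13515 N·m.
t=1.05000 s (step 70): q=0.41317 0.71662 0.42611 rad, qdot=0.03880 -0.08479 0.21796 rad/s, p_ee=-0.01489 -0.18324 1.04526 m.


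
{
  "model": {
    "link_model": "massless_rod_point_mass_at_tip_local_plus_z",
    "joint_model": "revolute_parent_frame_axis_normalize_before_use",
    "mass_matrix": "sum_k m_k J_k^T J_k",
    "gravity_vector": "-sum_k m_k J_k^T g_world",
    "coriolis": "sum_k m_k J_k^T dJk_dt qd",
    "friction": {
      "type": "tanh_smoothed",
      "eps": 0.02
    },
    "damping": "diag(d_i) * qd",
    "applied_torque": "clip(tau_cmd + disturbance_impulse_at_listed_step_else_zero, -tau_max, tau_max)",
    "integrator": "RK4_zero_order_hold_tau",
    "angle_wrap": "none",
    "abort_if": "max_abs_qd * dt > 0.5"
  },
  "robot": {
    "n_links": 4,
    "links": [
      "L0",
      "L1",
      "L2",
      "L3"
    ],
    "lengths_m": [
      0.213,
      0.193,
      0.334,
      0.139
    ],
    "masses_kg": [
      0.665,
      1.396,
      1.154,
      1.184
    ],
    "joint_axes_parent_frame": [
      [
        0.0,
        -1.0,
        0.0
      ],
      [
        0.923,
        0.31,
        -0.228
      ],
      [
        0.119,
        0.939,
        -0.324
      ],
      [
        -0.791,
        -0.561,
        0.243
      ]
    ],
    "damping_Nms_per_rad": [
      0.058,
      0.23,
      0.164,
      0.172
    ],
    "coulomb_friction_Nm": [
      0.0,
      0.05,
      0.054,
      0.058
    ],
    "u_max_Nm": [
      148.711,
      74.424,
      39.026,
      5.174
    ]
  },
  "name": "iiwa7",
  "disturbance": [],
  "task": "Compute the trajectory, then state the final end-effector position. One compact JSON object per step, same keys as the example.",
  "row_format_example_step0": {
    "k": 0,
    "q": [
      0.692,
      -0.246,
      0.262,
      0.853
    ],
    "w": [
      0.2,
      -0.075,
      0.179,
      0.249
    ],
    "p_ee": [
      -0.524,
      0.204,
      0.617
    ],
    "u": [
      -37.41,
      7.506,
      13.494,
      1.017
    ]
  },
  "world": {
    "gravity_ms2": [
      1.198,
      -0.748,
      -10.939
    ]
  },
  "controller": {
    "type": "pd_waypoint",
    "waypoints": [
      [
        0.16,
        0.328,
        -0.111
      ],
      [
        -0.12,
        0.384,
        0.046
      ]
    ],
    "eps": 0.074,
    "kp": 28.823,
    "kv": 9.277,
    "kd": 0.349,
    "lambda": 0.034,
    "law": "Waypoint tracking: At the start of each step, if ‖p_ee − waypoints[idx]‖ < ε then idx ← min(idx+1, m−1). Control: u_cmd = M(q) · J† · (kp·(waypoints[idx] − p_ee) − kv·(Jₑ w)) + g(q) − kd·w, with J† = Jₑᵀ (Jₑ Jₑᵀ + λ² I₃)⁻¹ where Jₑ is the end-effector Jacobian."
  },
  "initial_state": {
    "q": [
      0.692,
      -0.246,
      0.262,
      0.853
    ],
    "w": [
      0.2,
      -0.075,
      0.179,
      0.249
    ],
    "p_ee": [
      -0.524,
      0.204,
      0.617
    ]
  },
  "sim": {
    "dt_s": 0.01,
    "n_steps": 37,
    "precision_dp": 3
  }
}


{"k":1,"q":[0.693,-0.246,0.265,0.868],"w":[0.084,0.011,0.474,2.693],"p_ee":[-0.524,0.205,0.616],"u":[-35.465,7.227,12.608,-0.013]}
{"k":2,"q":[0.694,-0.246,0.271,0.901],"w":[-0.055,0.024,0.585,3.952],"p_ee":[-0.523,0.206,0.613],"u":[-33.629,6.545,11.709,-0.506]}
{"k":3,"q":[0.692,-0.246,0.277,0.944],"w":[-0.206,-0.007,0.592,4.587],"p_ee":[-0.52,0.207,0.61],"u":[-31.906,5.716,10.842,-0.727]}
{"k":4,"q":[0.689,-0.246,0.282,0.992],"w":[-0.363,-0.063,0.54,4.9],"p_ee":[-0.516,0.209,0.606],"u":[-30.303,4.873,10.031,-0.816]}
{"k":5,"q":[0.685,-0.247,0.287,1.041],"w":[-0.521,-0.137,0.452,5.044],"p_ee":[-0.512,0.21,0.603],"u":[-28.814,4.082,9.282,-0.842]}
{"k":6,"q":[0.679,-0.249,0.291,1.092],"w":[-0.679,-0.224,0.341,5.097],"p_ee":[-0.507,0.212,0.6],"u":[-27.432,3.366,8.595,-0.84]}
{"k":7,"q":[0.671,-0.252,0.294,1.143],"w":[-0.837,-0.32,0.214,5.099],"p_ee":[-0.501,0.214,0.597],"u":[-26.143,2.731,7.965,-0.826]}
{"k":8,"q":[0.662,-0.256,0.295,1.194],"w":[-0.995,-0.425,0.072,5.071],"p_ee":[-0.495,0.216,0.594],"u":[-24.933,2.175,7.389,-0.809]}
{"k":9,"q":[0.652,-0.26,0.295,1.244],"w":[-1.15,-0.537,-0.07,5.028],"p_ee":[-0.489,0.219,0.591],"u":[-23.771,1.688,6.849,-0.792]}
{"k":10,"q":[0.639,-0.266,0.294,1.294],"w":[-1.301,-0.657,-0.214,4.97],"p_ee":[-0.481,0.221,0.588],"u":[-22.644,1.266,6.343,-0.777]}
{"k":11,"q":[0.626,-0.274,0.291,1.344],"w":[-1.453,-0.783,-0.371,4.896],"p_ee":[-0.474,0.224,0.585],"u":[-21.559,0.903,5.879,-0.761]}
{"k":12,"q":[0.61,-0.282,0.286,1.392],"w":[-1.607,-0.916,-0.537,4.807],"p_ee":[-0.466,0.227,0.582],"u":[-20.506,0.595,5.451,-0.745]}
{"k":13,"q":[0.593,-0.292,0.28,1.44],"w":[-1.762,-1.054,-0.713,4.705],"p_ee":[-0.458,0.231,0.579],"u":[-19.475,0.338,5.055,-0.727]}
{"k":14,"q":[0.575,-0.303,0.272,1.486],"w":[-1.918,-1.198,-0.897,4.589],"p_ee":[-0.449,0.235,0.576],"u":[-18.457,0.13,4.69,-0.708]}
{"k":15,"q":[0.555,-0.316,0.262,1.531],"w":[-2.076,-1.348,-1.086,4.458],"p_ee":[-0.44,0.239,0.572],"u":[-17.445,-0.031,4.35,-0.685]}
{"k":16,"q":[0.533,-0.33,0.25,1.575],"w":[-2.236,-1.505,-1.278,4.312],"p_ee":[-0.431,0.243,0.569],"u":[-16.431,-0.147,4.034,-0.659]}
{"k":17,"q":[0.51,-0.346,0.237,1.618],"w":[-2.396,-1.669,-1.47,4.151],"p_ee":[-0.421,0.247,0.565],"u":[-15.411,-0.216,3.739,-0.629]}
{"k":18,"q":[0.486,-0.364,0.221,1.658],"w":[-2.558,-1.841,-1.66,3.975],"p_ee":[-0.412,0.252,0.562],"u":[-14.381,-0.237,3.463,-0.594]}
{"k":19,"q":[0.459,-0.383,0.204,1.697],"w":[-2.72,-2.019,-1.842,3.784],"p_ee":[-0.402,0.257,0.557],"u":[-13.338,-0.208,3.204,-0.555]}
{"k":20,"q":[0.431,-0.404,0.184,1.734],"w":[-2.882,-2.207,-2.011,3.579],"p_ee":[-0.391,0.262,0.553],"u":[-12.284,-0.129,2.959,-0.512]}
{"k":21,"q":[0.402,-0.427,0.163,1.769],"w":[-3.043,-2.402,-2.163,3.362],"p_ee":[-0.381,0.267,0.548],"u":[-11.22,0.004,2.725,-0.464]}
{"k":22,"q":[0.37,-0.452,0.141,1.801],"w":[-3.203,-2.606,-2.29,3.136],"p_ee":[-0.371,0.272,0.544],"u":[-10.148,0.188,2.501,-0.414]}
{"k":23,"q":[0.338,-0.479,0.118,1.831],"w":[-3.361,-2.819,-2.388,2.904],"p_ee":[-0.36,0.277,0.538],"u":[-9.075,0.425,2.283,-0.361]}
{"k":24,"q":[0.303,-0.508,0.094,1.859],"w":[-3.516,-3.039,-2.45,2.669],"p_ee":[-0.349,0.283,0.533],"u":[-8.005,0.709,2.067,-0.309]}
{"k":25,"q":[0.267,-0.54,0.069,1.885],"w":[-3.666,-3.266,-2.471,2.437],"p_ee":[-0.338,0.288,0.527],"u":[-6.945,1.035,1.85,-0.257]}
{"k":26,"q":[0.23,-0.574,0.044,1.908],"w":[-3.813,-3.498,-2.446,2.211],"p_ee":[-0.327,0.294,0.52],"u":[-5.901,1.396,1.627,-0.207]}
{"k":27,"q":[0.191,-0.61,0.02,1.929],"w":[-3.954,-3.734,-2.372,1.997],"p_ee":[-0.316,0.3,0.514],"u":[-4.878,1.781,1.393,-0.162]}
{"k":28,"q":[0.151,-0.648,-0.003,1.948],"w":[-4.091,-3.97,-2.249,1.797],"p_ee":[-0.304,0.305,0.507],"u":[-3.882,2.179,1.144,-0.121]}
{"k":29,"q":[0.109,-0.689,-0.024,1.965],"w":[-4.222,-4.203,-2.076,1.614],"p_ee":[-0.293,0.31,0.499],"u":[-2.916,2.578,0.876,-0.086]}
{"k":30,"q":[0.067,-0.732,-0.044,1.981],"w":[-4.35,-4.429,-1.855,1.45],"p_ee":[-0.281,0.316,0.491],"u":[-1.982,2.967,0.585,-0.057]}
{"k":31,"q":[0.022,-0.778,-0.061,1.994],"w":[-4.473,-4.645,-1.588,1.307],"p_ee":[-0.27,0.321,0.483],"u":[-1.084,3.336,0.268,-0.034]}
{"k":32,"q":[-0.023,-0.825,-0.076,2.007],"w":[-4.592,-4.846,-1.281,1.182],"p_ee":[-0.258,0.326,0.475],"u":[-0.225,3.674,-0.077,-0.016]}
{"k":33,"q":[-0.069,-0.875,-0.087,2.018],"w":[-4.708,-5.026,-0.938,1.076],"p_ee":[-0.247,0.331,0.466],"u":[0.593,3.974,-0.45,-0.004]}
{"k":34,"q":[-0.117,-0.926,-0.094,2.029],"w":[-4.821,-5.183,-0.564,0.987],"p_ee":[-0.235,0.336,0.457],"u":[1.367,4.229,-0.852,0.004]}
{"k":35,"q":[-0.166,-0.978,-0.098,2.038],"w":[-4.929,-5.311,-0.167,0.913],"p_ee":[-0.223,0.34,0.448],"u":[2.093,4.434,-1.281,0.008]}
{"k":36,"q":[-0.215,-1.032,-0.098,2.047],"w":[-5.039,-5.409,0.235,0.838],"p_ee":[-0.212,0.344,0.438],"u":[2.754,4.588,-1.719,0.014]}
{"k":37,"q":[-0.266,-1.086,-0.093,2.055],"w":[-5.144,-5.472,0.649,0.776],"p_ee":[-0.2,0.349,0.429]}
{"summary": "final p_ee position (m): -0.200 0.349 0.429"}


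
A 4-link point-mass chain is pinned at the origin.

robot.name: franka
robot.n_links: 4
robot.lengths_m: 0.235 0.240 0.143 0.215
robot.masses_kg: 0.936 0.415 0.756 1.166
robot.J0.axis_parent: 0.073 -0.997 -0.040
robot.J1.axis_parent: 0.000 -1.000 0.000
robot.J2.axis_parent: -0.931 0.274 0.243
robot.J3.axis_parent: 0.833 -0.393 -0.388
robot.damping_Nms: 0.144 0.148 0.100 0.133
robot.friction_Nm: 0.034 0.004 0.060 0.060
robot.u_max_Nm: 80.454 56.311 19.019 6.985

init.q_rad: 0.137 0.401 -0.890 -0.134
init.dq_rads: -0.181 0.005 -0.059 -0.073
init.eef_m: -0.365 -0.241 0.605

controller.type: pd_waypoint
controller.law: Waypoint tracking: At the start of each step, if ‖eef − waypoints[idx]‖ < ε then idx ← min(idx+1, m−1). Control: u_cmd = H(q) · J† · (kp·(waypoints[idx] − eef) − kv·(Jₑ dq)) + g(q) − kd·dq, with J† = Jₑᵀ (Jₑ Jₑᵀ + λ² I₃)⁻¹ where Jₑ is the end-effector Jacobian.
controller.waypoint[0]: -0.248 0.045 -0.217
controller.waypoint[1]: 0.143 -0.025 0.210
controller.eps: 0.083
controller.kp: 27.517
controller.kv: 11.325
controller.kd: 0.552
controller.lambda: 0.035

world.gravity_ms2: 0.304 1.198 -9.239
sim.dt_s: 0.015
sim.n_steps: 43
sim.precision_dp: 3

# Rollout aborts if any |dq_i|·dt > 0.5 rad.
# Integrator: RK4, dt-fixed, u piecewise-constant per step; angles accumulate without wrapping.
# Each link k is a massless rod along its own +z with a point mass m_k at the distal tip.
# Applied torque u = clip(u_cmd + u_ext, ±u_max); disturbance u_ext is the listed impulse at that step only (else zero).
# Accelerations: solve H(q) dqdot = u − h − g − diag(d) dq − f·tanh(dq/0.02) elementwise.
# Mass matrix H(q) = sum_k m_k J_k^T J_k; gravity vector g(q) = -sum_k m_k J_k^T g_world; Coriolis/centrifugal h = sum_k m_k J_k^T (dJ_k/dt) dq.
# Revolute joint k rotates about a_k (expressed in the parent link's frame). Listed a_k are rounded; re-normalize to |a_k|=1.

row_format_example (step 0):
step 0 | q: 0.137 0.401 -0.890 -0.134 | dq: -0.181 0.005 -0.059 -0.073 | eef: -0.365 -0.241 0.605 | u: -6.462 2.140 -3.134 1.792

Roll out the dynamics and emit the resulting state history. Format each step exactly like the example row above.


step 1 | q: 0.121 0.423 -0.890 -0.133 | dq: -1.923 2.845 -0.054 0.044 | eef: -0.363 -0.240 0.603 | u: -5.705 -0.572 -2.043 1.153
step 2 | q: 0.086 0.474 -0.893 -0.132 | dq: -2.659 4.009 -0.192 0.189 | eef: -0.361 -0.239 0.598 | u: -4.853 -1.612 -1.090 0.598
step 3 | q: 0.044 0.538 -0.898 -0.131 | dq: -2.949 4.468 -0.467 0.048 | eef: -0.359 -0.239 0.591 | u: -4.036 -1.993 -0.240 0.293
step 4 | q: -0.001 0.606 -0.905 -0.128 | dq: -3.055 4.646 -0.495 0.293 | eef: -0.356 -0.240 0.581 | u: -3.510 -2.276 0.390 -0.183
step 5 | q: -0.046 0.676 -0.914 -0.126 | dq: -3.059 4.694 -0.725 0.046 | eef: -0.353 -0.241 0.570 | u: -3.045 -2.440 1.003 -0.321
step 6 | q: -0.092 0.747 -0.925 -0.123 | dq: -3.043 4.716 -0.630 0.325 | eef: -0.349 -0.242 0.557 | u: -2.859 -2.747 1.410 -0.735
step 7 | q: -0.137 0.817 -0.936 -0.121 | dq: -2.982 4.694 -0.803 0.021 | eef: -0.345 -0.244 0.544 | u: -2.670 -2.969 1.862 -0.773
step 8 | q: -0.182 0.888 -0.947 -0.119 | dq: -2.941 4.698 -0.651 0.263 | eef: -0.342 -0.245 0.530 | u: -2.683 -3.349 2.129 -1.111
step 9 | q: -0.225 0.958 -0.958 -0.118 | dq: -2.868 4.668 -0.757 -0.023 | eef: -0.338 -0.247 0.515 | u: -2.669 -3.637 2.457 -1.116
step 10 | q: -0.268 1.028 -0.967 -0.116 | dq: -2.826 4.672 -0.563 0.208 | eef: -0.334 -0.249 0.499 | u: -2.784 -4.057 2.627 -1.408
step 11 | q: -0.310 1.098 -0.977 -0.116 | dq: -2.752 4.640 -0.638 -0.083 | eef: -0.331 -0.251 0.483 | u: -2.853 -4.368 2.873 -1.376
step 12 | q: -0.351 1.167 -0.984 -0.115 | dq: -2.716 4.644 -0.424 0.130 | eef: -0.327 -0.252 0.466 | u: -3.004 -4.795 2.970 -1.627
step 13 | q: -0.391 1.236 -0.992 -0.117 | dq: -2.646 4.608 -0.515 -0.226 | eef: -0.324 -0.254 0.450 | u: -3.095 -5.092 3.164 -1.527
step 14 | q: -0.430 1.306 -0.997 -0.117 | dq: -2.627 4.618 -0.238 0.069 | eef: -0.320 -0.255 0.433 | u: -3.249 -5.527 3.183 -1.799
step 15 | q: -0.469 1.374 -1.002 -0.120 | dq: -2.560 4.571 -0.340 -0.315 | eef: -0.317 -0.256 0.416 | u: -3.334 -5.797 3.337 -1.658
step 16 | q: -0.507 1.443 -1.004 -0.121 | dq: -2.553 4.572 -0.044 0.009 | eef: -0.314 -0.257 0.398 | u: -3.458 -6.211 3.308 -1.926
step 17 | q: -0.545 1.511 -1.007 -0.125 | dq: -2.488 4.513 -0.203 -0.479 | eef: -0.311 -0.257 0.381 | u: -3.511 -6.433 3.444 -1.700
step 18 | q: -0.583 1.579 -1.006 -0.128 | dq: -2.498 4.508 0.131 -0.078 | eef: -0.308 -0.258 0.364 | u: -3.595 -6.831 3.367 -1.993
step 19 | q: -0.619 1.646 -1.007 -0.135 | dq: -2.430 4.430 -0.092 -0.657 | eef: -0.305 -0.258 0.347 | u: -3.612 -7.001 3.503 -1.697
step 20 | q: -0.656 1.712 -1.004 -0.139 | dq: -2.466 4.426 0.342 -0.060 | eef: -0.303 -0.258 0.330 | u: -3.655 -7.401 3.355 -2.087
step 21 | q: -0.692 1.777 -1.003 -0.148 | dq: -2.378 4.318 -0.074 -0.962 | eef: -0.300 -0.258 0.313 | u: -3.627 -7.475 3.545 -1.582
step 22 | q: -0.729 1.842 -0.998 -0.152 | dq: -2.470 4.339 0.630 0.123 | eef: -0.297 -0.258 0.296 | u: -3.639 -7.933 3.250 -2.239
step 23 | q: -0.765 1.906 -0.996 -0.164 | dq: -2.331 4.187 -0.155 -1.423 | eef: -0.295 -0.257 0.280 | u: -3.562 -7.853 3.565 -1.335
step 24 | q: -0.801 1.970 -0.988 -0.169 | dq: -2.510 4.246 0.998 0.483 | eef: -0.293 -0.257 0.264 | u: -3.562 -8.418 3.052 -2.459
step 25 | q: -0.837 2.031 -0.985 -0.185 | dq: -2.269 4.024 -0.406 -2.138 | eef: -0.291 -0.256 0.248 | u: -3.433 -8.120 3.616 -0.907
step 26 | q: -0.873 2.093 -0.974 -0.186 | dq: -2.608 4.159 1.619 1.362 | eef: -0.288 -0.255 0.232 | u: -3.462 -8.901 2.706 -2.958
step 27 | q: -0.909 2.152 -0.973 -0.208 | dq: -2.142 3.808 -1.086 -3.562 | eef: -0.287 -0.253 0.217 | u: -3.238 -8.213 3.827 -0.037
step 28 | q: -0.946 2.212 -0.956 -0.203 | dq: -2.815 4.104 2.779 3.292 | eef: -0.285 -0.252 0.202 | u: -3.394 -9.443 2.094 -4.057
step 29 | q: -0.981 2.269 -0.960 -0.236 | dq: -1.872 3.510 -2.590 -6.420 | eef: -0.283 -0.250 0.188 | u: -2.933 -8.071 4.390 1.697
step 30 | q: -1.020 2.327 -0.935 -0.218 | dq: -3.209 4.109 4.988 7.235 | eef: -0.282 -0.248 0.173 | u: -3.457 -10.115 0.995 -6.331
step 31 | q: -1.053 2.380 -0.949 -0.269 | dq: -1.328 3.071 -5.574 -11.911 | eef: -0.280 -0.246 0.160 | u: -2.362 -7.638 5.636 5.001
step 32 | q: -1.094 2.436 -0.910 -0.227 | dq: -3.872 4.169 8.980 14.652 | eef: -0.279 -0.245 0.146 | u: -3.821 -10.933 -0.910 -6.985
step 33 | q: -1.131 2.487 -0.898 -0.229 | dq: -1.318 2.882 -5.667 -11.917 | eef: -0.278 -0.243 0.132 | u: -2.389 -7.399 5.738 4.951
step 34 | q: -1.171 2.539 -0.864 -0.187 | dq: -3.787 3.798 8.619 14.523 | eef: -0.276 -0.242 0.119 | u: -3.702 -10.788 -0.606 -6.985
step 35 | q: -1.209 2.588 -0.850 -0.183 | dq: -1.558 2.889 -5.192 -11.106 | eef: -0.275 -0.241 0.107 | u: -2.464 -7.321 5.485 4.471
step 36 | q: -1.251 2.637 -0.820 -0.148 | dq: -3.749 3.555 7.724 13.173 | eef: -0.273 -0.240 0.095 | u: -3.535 -10.606 -0.148 -6.985
step 37 | q: -1.291 2.685 -0.810 -0.151 | dq: -1.865 2.966 -4.974 -10.882 | eef: -0.272 -0.239 0.083 | u: -2.426 -7.295 5.277 4.384
step 38 | q: -1.336 2.734 -0.783 -0.120 | dq: -3.866 3.444 7.272 12.510 | eef: -0.271 -0.238 0.072 | u: -3.436 -10.549 0.040 -6.985
step 39 | q: -1.380 2.782 -0.774 -0.125 | dq: -2.220 3.068 -4.799 -10.699 | eef: -0.271 -0.237 0.061 | u: -2.269 -7.358 5.104 4.327
step 40 | q: -1.428 2.831 -0.750 -0.098 | dq: -3.985 3.363 6.861 11.925 | eef: -0.270 -0.236 0.050 | u: -3.161 -10.690 0.236 -6.985
step 41 | q: -1.475 2.879 -0.743 -0.105 | dq: -2.488 3.117 -4.692 -10.543 | eef: -0.270 -0.234 0.040 | u: -1.706 -7.767 5.035 4.288
step 42 | q: -1.524 2.926 -0.720 -0.081 | dq: -3.864 3.169 6.496 11.480 | eef: -0.271 -0.234 0.030 | u: -2.177 -11.527 0.515 -6.985
step 43 | q: -1.568 2.972 -0.715 -0.089 | dq: -2.246 2.883 -4.607 -10.303 | eef: -0.272 -0.233 0.020


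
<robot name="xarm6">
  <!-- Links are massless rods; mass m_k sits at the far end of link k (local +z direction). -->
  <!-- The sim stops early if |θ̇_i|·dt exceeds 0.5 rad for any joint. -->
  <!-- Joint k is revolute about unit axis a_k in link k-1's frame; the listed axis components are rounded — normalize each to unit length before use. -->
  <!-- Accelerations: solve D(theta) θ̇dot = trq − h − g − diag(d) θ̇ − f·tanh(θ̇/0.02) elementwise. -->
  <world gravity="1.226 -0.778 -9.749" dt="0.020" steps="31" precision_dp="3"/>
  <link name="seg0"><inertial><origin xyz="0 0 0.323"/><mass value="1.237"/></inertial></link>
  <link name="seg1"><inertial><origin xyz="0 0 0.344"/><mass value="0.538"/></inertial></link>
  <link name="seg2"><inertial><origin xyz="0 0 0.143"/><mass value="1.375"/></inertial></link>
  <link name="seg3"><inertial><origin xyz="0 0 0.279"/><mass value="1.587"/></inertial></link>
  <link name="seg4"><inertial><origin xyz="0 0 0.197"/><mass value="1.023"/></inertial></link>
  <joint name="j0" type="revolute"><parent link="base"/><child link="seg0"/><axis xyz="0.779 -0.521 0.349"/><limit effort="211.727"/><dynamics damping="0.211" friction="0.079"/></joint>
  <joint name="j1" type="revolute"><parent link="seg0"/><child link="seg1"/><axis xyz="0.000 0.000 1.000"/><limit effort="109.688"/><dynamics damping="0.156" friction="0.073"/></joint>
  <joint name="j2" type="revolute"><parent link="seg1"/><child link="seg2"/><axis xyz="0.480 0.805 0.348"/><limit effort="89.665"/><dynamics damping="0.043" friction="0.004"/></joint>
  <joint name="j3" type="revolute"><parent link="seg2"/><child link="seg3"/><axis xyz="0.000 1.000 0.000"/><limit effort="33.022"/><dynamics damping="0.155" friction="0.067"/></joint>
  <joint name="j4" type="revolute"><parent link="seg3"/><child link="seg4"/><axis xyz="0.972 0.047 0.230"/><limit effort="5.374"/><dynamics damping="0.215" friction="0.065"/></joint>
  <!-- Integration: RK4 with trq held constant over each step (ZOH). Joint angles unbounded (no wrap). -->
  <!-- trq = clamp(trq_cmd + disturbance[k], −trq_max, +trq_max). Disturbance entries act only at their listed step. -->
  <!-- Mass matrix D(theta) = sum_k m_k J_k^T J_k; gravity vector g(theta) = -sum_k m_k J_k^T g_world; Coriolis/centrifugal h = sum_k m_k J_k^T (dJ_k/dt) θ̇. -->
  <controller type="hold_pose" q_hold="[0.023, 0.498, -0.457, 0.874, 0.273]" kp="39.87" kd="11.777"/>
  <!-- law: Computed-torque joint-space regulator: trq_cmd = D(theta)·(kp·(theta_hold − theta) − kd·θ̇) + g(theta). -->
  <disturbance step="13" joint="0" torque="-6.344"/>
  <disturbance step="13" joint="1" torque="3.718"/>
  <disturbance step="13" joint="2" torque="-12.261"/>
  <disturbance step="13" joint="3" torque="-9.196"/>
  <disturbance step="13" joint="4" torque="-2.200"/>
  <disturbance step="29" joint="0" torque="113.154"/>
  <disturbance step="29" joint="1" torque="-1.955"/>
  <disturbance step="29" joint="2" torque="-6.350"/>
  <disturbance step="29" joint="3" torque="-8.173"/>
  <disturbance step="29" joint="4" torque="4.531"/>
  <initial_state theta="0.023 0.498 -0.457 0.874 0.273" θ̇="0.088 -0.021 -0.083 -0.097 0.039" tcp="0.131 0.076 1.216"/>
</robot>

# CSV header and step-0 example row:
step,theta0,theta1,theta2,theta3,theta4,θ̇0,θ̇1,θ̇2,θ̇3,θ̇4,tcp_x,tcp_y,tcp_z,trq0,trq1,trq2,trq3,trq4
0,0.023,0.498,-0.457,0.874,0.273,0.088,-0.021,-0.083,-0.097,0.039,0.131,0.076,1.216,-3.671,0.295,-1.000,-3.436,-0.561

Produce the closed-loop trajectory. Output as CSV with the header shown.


step,theta0,theta1,theta2,theta3,theta4,θ̇0,θ̇1,θ̇2,θ̇3,θ̇4,tcp_x,tcp_y,tcp_z,trq0,trq1,trq2,trq3,trq4
1,0.025,0.497,-0.459,0.873,0.273,0.069,-0.001,-0.078,-0.050,0.023,0.129,0.074,1.216,-2.752,0.301,-1.237,-3.675,-0.532
2,0.026,0.497,-0.460,0.872,0.273,0.051,0.017,-0.068,-0.024,0.035,0.127,0.073,1.217,-1.966,0.313,-1.441,-3.874,-0.515
3,0.027,0.497,-0.462,0.872,0.273,0.036,0.025,-0.051,-0.014,0.040,0.126,0.072,1.217,-1.294,0.327,-1.616,-4.039,-0.501
4,0.027,0.496,-0.463,0.872,0.273,0.024,0.029,-0.035,-0.010,0.041,0.125,0.072,1.217,-0.723,0.341,-1.766,-4.178,-0.488
5,0.028,0.496,-0.464,0.872,0.273,0.014,0.031,-0.021,-0.008,0.041,0.124,0.071,1.218,-0.239,0.353,-1.895,-4.296,-0.478
6,0.028,0.496,-0.464,0.872,0.273,0.007,0.032,-0.009,-0.006,0.039,0.124,0.071,1.218,0.166,0.363,-2.005,-4.396,-0.469
7,0.028,0.495,-0.465,0.872,0.273,0.001,0.034,0.001,-0.005,0.038,0.123,0.071,1.218,0.504,0.372,-2.098,-4.481,-0.462
8,0.028,0.495,-0.465,0.872,0.273,-0.003,0.035,0.010,-0.005,0.036,0.123,0.071,1.218,0.784,0.380,-2.178,-4.553,-0.456
9,0.028,0.495,-0.465,0.872,0.272,-0.007,0.036,0.016,-0.004,0.034,0.124,0.071,1.218,1.016,0.387,-2.245,-4.614,-0.451
10,0.028,0.495,-0.465,0.872,0.272,-0.009,0.036,0.021,-0.004,0.033,0.124,0.071,1.218,1.208,0.393,-2.302,-4.665,-0.447
11,0.028,0.495,-0.464,0.872,0.272,-0.011,0.037,0.025,-0.004,0.032,0.124,0.071,1.218,1.366,0.398,-2.350,-4.708,-0.443
12,0.027,0.495,-0.464,0.872,0.272,-0.012,0.038,0.028,-0.004,0.032,0.124,0.071,1.218,1.497,0.402,-2.391,-4.743,-0.440
13,0.027,0.495,-0.464,0.873,0.272,-0.012,0.038,0.030,-0.004,0.032,0.125,0.072,1.217,-4.740,4.124,-14.686,-13.969,-2.638
14,0.025,0.495,-0.472,0.872,0.272,-0.199,0.134,-0.789,-0.033,0.085,0.122,0.073,1.218,3.247,-0.490,0.612,-2.504,0.106
15,0.022,0.496,-0.486,0.872,0.272,-0.153,0.025,-0.606,-0.021,0.010,0.117,0.076,1.219,3.088,-0.312,0.206,-2.827,0.024
16,0.019,0.496,-0.497,0.872,0.271,-0.115,0.013,-0.441,-0.016,0.012,0.114,0.078,1.220,2.949,-0.178,-0.155,-3.113,-0.048
17,0.017,0.495,-0.504,0.872,0.271,-0.084,0.019,-0.305,-0.011,0.020,0.112,0.080,1.221,2.825,-0.071,-0.476,-3.367,-0.108
18,0.016,0.495,-0.509,0.872,0.271,-0.059,0.025,-0.193,-0.008,0.025,0.110,0.081,1.221,2.712,0.016,-0.760,-3.588,-0.160
19,0.015,0.495,-0.513,0.872,0.270,-0.039,0.031,-0.103,-0.006,0.027,0.109,0.082,1.222,2.610,0.088,-1.010,-3.781,-0.203
20,0.014,0.494,-0.514,0.872,0.270,-0.023,0.036,-0.031,-0.004,0.029,0.109,0.082,1.222,2.519,0.147,-1.230,-3.948,-0.240
21,0.014,0.494,-0.514,0.872,0.270,-0.010,0.039,0.024,-0.003,0.031,0.109,0.083,1.222,2.442,0.197,-1.421,-4.093,-0.272
22,0.014,0.494,-0.514,0.872,0.270,-0.001,0.040,0.066,-0.002,0.034,0.109,0.083,1.222,2.380,0.239,-1.587,-4.218,-0.299
23,0.014,0.494,-0.512,0.872,0.269,0.007,0.040,0.098,-0.002,0.037,0.110,0.083,1.221,2.332,0.274,-1.731,-4.325,-0.323
24,0.014,0.494,-0.510,0.872,0.269,0.012,0.041,0.120,-0.002,0.039,0.111,0.083,1.221,2.293,0.304,-1.855,-4.417,-0.342
25,0.014,0.493,-0.508,0.872,0.269,0.016,0.040,0.136,-0.002,0.041,0.112,0.082,1.221,2.261,0.329,-1.963,-4.495,-0.359
26,0.015,0.493,-0.505,0.872,0.269,0.018,0.040,0.146,-0.003,0.043,0.113,0.082,1.221,2.235,0.350,-2.055,-4.562,-0.372
27,0.015,0.493,-0.503,0.872,0.269,0.020,0.039,0.151,-0.003,0.044,0.114,0.082,1.221,2.212,0.367,-2.135,-4.619,-0.384
28,0.015,0.493,-0.500,0.873,0.269,0.021,0.038,0.153,-0.003,0.044,0.115,0.082,1.220,2.192,0.381,-2.203,-4.667,-0.393
29,0.016,0.493,-0.497,0.873,0.269,0.021,0.038,0.152,-0.003,0.045,0.116,0.081,1.220,115.328,-1.562,-8.611,-12.880,4.130
30,0.024,0.488,-0.488,0.876,0.258,0.802,-0.287,0.859,0.280,-1.003,0.117,0.076,1.219,-25.657,0.926,-0.787,-2.750,-1.542
31,0.038,0.486,-0.471,0.880,0.244,0.601,-0.055,0.752,0.119,-0.475,0.116,0.066,1.219,,,,,


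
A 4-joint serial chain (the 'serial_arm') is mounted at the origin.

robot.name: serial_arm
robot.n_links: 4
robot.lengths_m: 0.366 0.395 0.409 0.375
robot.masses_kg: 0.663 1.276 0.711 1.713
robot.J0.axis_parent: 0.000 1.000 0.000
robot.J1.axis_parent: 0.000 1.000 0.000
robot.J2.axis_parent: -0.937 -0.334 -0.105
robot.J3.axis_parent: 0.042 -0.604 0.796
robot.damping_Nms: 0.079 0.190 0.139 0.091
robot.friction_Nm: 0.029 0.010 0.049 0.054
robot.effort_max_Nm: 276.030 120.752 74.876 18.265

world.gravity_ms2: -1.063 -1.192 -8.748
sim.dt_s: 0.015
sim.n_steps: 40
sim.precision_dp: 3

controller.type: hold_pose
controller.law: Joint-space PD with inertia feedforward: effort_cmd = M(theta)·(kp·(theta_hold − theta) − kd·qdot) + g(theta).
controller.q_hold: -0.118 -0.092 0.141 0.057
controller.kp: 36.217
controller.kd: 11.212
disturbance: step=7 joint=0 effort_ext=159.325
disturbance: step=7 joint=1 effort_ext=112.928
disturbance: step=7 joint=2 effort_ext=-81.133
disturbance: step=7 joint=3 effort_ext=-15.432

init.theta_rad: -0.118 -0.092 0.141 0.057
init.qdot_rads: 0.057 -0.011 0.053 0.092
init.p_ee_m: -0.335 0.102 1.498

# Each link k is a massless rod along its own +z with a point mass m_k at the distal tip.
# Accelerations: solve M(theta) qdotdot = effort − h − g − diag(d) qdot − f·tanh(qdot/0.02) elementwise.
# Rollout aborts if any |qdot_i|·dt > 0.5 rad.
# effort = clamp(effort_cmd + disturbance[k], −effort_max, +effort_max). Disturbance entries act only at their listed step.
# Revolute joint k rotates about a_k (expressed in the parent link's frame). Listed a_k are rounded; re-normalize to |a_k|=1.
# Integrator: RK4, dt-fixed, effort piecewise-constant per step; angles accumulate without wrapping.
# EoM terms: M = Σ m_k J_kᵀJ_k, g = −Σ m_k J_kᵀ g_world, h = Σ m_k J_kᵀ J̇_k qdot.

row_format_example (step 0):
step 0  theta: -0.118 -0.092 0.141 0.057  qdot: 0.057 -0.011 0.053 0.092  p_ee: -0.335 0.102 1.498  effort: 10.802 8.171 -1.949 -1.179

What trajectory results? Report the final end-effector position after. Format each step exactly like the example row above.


step 1  theta: -0.117 -0.092 0.142 0.058  qdot: 0.052 -0.024 0.042 0.026  p_ee: -0.334 0.103 1.498  effort: 11.052 8.339 -1.906 -1.193
step 2  theta: -0.116 -0.093 0.142 0.058  qdot: 0.041 -0.019 0.034 0.010  p_ee: -0.334 0.103 1.498  effort: 11.277 8.491 -1.866 -1.211
step 3  theta: -0.116 -0.093 0.143 0.058  qdot: 0.030 -0.010 0.027 0.008  p_ee: -0.333 0.104 1.498  effort: 11.480 8.627 -1.831 -1.230
step 4  theta: -0.116 -0.093 0.143 0.058  qdot: 0.021 -0.004 0.021 0.006  p_ee: -0.333 0.104 1.498  effort: 11.661 8.749 -1.800 -1.247
step 5  theta: -0.115 -0.093 0.143 0.058  qdot: 0.014 0.000 0.016 0.005  p_ee: -0.333 0.104 1.498  effort: 11.822 8.858 -1.773 -1.262
step 6  theta: -0.115 -0.093 0.144 0.058  qdot: 0.008 0.003 0.012 0.005  p_ee: -0.333 0.104 1.498  effort: 11.966 8.956 -1.749 -1.276
step 7  theta: -0.115 -0.093 0.144 0.058  qdot: 0.004 0.004 0.008 0.004  p_ee: -0.332 0.104 1.498  effort: 171.419 120.752 -74.876 -16.721
step 8  theta: -0.109 -0.100 0.138 0.052  qdot: 0.830 -0.846 -0.773 -0.807  p_ee: -0.328 0.100 1.500  effort: -15.357 -10.179 10.957 1.369
step 9  theta: -0.098 -0.110 0.127 0.042  qdot: 0.628 -0.594 -0.635 -0.498  p_ee: -0.319 0.093 1.503  effort: -12.056 -7.818 9.542 1.057
step 10  theta: -0.090 -0.118 0.119 0.036  qdot: 0.469 -0.403 -0.516 -0.271  p_ee: -0.312 0.087 1.505  effort: -9.092 -5.704 8.267 0.767
step 11  theta: -0.083 -0.123 0.112 0.034  qdot: 0.341 -0.259 -0.414 -0.106  p_ee: -0.306 0.082 1.506  effort: -6.434 -3.812 7.117 0.503
step 12  theta: -0.079 -0.126 0.106 0.033  qdot: 0.242 -0.156 -0.326 -0.003  p_ee: -0.302 0.078 1.508  effort: -4.053 -2.121 6.083 0.265
step 13  theta: -0.076 -0.128 0.102 0.033  qdot: 0.171 -0.097 -0.251 0.017  p_ee: -0.298 0.074 1.509  effort: -1.922 -0.611 5.154 0.061
step 14  theta: -0.074 -0.129 0.099 0.033  qdot: 0.116 -0.058 -0.187 0.011  p_ee: -0.296 0.072 1.509  effort: -0.018 0.737 4.321 -0.117
step 15  theta: -0.073 -0.129 0.096 0.034  qdot: 0.069 -0.026 -0.132 0.009  p_ee: -0.294 0.070 1.510  effort: 1.680 1.937 3.576 -0.277
step 16  theta: -0.072 -0.129 0.095 0.034  qdot: 0.031 -0.001 -0.085 0.007  p_ee: -0.293 0.069 1.510  effort: 3.194 3.006 2.910 -0.420
step 17  theta: -0.072 -0.129 0.094 0.034  qdot: 0.002 0.016 -0.045 0.003  p_ee: -0.292 0.068 1.510  effort: 4.538 3.956 2.316 -0.547
step 18  theta: -0.072 -0.129 0.093 0.034  qdot: -0.019 0.025 -0.011 0.001  p_ee: -0.292 0.068 1.511  effort: 5.727 4.800 1.788 -0.662
step 19  theta: -0.072 -0.129 0.093 0.034  qdot: -0.035 0.030 0.016 -0.000  p_ee: -0.292 0.068 1.510  effort: 6.777 5.546 1.327 -0.764
step 20  theta: -0.073 -0.128 0.094 0.034  qdot: -0.047 0.034 0.038 -0.000  p_ee: -0.292 0.068 1.510  effort: 7.706 6.205 0.924 -0.854
step 21  theta: -0.073 -0.128 0.094 0.034  qdot: -0.057 0.036 0.056 -0.000  p_ee: -0.293 0.069 1.510  effort: 8.525 6.786 0.568 -0.934
step 22  theta: -0.074 -0.127 0.095 0.034  qdot: -0.065 0.038 0.071 0.000  p_ee: -0.294 0.069 1.510  effort: 9.246 7.297 0.253 -1.005
step 23  theta: -0.075 -0.127 0.097 0.034  qdot: -0.071 0.039 0.083 0.001  p_ee: -0.295 0.070 1.510  effort: 9.879 7.744 -0.024 -1.067
step 24  theta: -0.076 -0.126 0.098 0.034  qdot: -0.075 0.040 0.092 0.002  p_ee: -0.296 0.071 1.509  effort: 10.433 8.135 -0.269 -1.121
step 25  theta: -0.078 -0.125 0.099 0.034  qdot: -0.078 0.040 0.098 0.003  p_ee: -0.298 0.072 1.509  effort: 10.917 8.476 -0.483 -1.168
step 26  theta: -0.079 -0.125 0.101 0.034  qdot: -0.080 0.040 0.103 0.003  p_ee: -0.299 0.073 1.509  effort: 11.337 8.772 -0.671 -1.209
step 27  theta: -0.080 -0.124 0.102 0.034  qdot: -0.081 0.040 0.107 0.003  p_ee: -0.301 0.075 1.508  effort: 11.702 9.027 -0.835 -1.245
step 28  theta: -0.081 -0.124 0.104 0.034  qdot: -0.082 0.039 0.108 0.004  p_ee: -0.302 0.076 1.508  effort: 12.017 9.247 -0.977 -1.275
step 29  theta: -0.082 -0.123 0.106 0.034  qdot: -0.081 0.038 0.109 0.004  p_ee: -0.304 0.077 1.507  effort: 12.287 9.436 -1.101 -1.301
step 30  theta: -0.084 -0.123 0.107 0.034  qdot: -0.080 0.037 0.109 0.004  p_ee: -0.305 0.078 1.507  effort: 12.518 9.596 -1.208 -1.324
step 31  theta: -0.085 -0.122 0.109 0.034  qdot: -0.078 0.036 0.108 0.004  p_ee: -0.307 0.079 1.506  effort: 12.714 9.731 -1.301 -1.342
step 32  theta: -0.086 -0.122 0.110 0.034  qdot: -0.077 0.035 0.106 0.004  p_ee: -0.308 0.081 1.506  effort: 12.880 9.845 -1.379 -1.358
step 33  theta: -0.087 -0.121 0.112 0.034  qdot: -0.074 0.034 0.103 0.004  p_ee: -0.310 0.082 1.506  effort: 13.018 9.940 -1.447 -1.372
step 34  theta: -0.088 -0.121 0.114 0.034  qdot: -0.072 0.033 0.100 0.004  p_ee: -0.311 0.083 1.505  effort: 13.133 10.017 -1.504 -1.382
step 35  theta: -0.089 -0.120 0.115 0.034  qdot: -0.070 0.031 0.097 0.004  p_ee: -0.313 0.084 1.505  effort: 13.227 10.080 -1.552 -1.391
step 36  theta: -0.090 -0.120 0.116 0.034  qdot: -0.067 0.030 0.094 0.004  p_ee: -0.314 0.085 1.504  effort: 13.303 10.130 -1.592 -1.398
step 37  theta: -0.091 -0.119 0.118 0.034  qdot: -0.064 0.029 0.090 0.004  p_ee: -0.315 0.086 1.504  effort: 13.363 10.169 -1.625 -1.404
step 38  theta: -0.092 -0.119 0.119 0.034  qdot: -0.062 0.028 0.086 0.004  p_ee: -0.317 0.087 1.504  effort: 13.409 10.199 -1.651 -1.408
step 39  theta: -0.093 -0.118 0.120 0.034  qdot: -0.059 0.027 0.083 0.004  p_ee: -0.318 0.088 1.503  effort: 13.444 10.220 -1.673 -1.411
step 40  theta: -0.094 -0.118 0.122 0.034  qdot: -0.056 0.026 0.079 0.004  p_ee: -0.319 0.089 1.503
final p_ee position (m): -0.319 0.089 1.503
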